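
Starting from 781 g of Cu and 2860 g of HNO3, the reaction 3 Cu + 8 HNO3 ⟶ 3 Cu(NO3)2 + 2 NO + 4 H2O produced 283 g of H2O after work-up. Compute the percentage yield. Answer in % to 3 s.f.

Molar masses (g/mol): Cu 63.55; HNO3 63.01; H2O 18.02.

95.8 %

n(Cu) = 781.0 / 63.55 = 12.29 mol
n(HNO3) = 2860 / 63.01 = 45.39 mol
n/ν → Cu: 4.097, HNO3: 5.674; Cu is limiting.
theoretical n(H2O) = (4/3) × 12.29 = 16.39 mol → 295.3 g
% yield = 283 / 295.3 × 100 = 95.83 %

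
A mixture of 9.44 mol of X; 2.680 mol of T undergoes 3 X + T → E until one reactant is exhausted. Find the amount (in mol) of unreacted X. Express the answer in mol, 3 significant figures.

1.40 mol

n(X) = 9.440 mol
n(T) = 2.680 mol
n/ν for X = 9.440/3 = 3.147
n/ν for T = 2.680/1 = 2.680
Smallest n/ν is T → limiting reagent.
X consumed = (3/1) × 2.680 = 8.040 mol
X remaining = 9.440 − 8.040 = 1.400 mol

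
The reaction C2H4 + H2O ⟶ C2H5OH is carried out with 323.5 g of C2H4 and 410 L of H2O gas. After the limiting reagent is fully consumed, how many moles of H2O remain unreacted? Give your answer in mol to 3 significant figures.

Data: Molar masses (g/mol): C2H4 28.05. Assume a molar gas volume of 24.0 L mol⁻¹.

n(C2H4) = 323.5 / 28.05 = 11.53 mol
n(H2O) = 410.0 / 24.0 = 17.08 mol
n/ν → C2H4: 11.53, H2O: 17.08; C2H4 is limiting.
H2O consumed = (1/1) × 11.53 = 11.53 mol
H2O remaining = 17.08 − 11.53 = 5.550 mol

5.55 mol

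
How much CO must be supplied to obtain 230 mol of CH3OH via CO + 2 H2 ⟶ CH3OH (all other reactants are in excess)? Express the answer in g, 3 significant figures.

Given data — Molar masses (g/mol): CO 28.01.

6440 g

n(CH3OH) = 230.0 mol
n(CO) = (1/1) × 230.0 = 230.0 mol
mass = 230.0 × 28.01 = 6442 g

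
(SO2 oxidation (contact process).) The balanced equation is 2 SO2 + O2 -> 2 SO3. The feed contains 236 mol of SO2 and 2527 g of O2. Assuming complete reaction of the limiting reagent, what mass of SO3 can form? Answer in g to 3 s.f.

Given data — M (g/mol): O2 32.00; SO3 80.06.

12600 g

n(SO2) = 236.0 mol
n(O2) = 2527 / 32.00 = 78.97 mol
n/ν for SO2 = 236.0/2 = 118.0
n/ν for O2 = 78.97/1 = 78.97
Smallest n/ν is O2 → limiting reagent.
n(SO3) = (2/1) × 78.97 = 157.9 mol
mass = 157.9 × 80.06 = 12640 g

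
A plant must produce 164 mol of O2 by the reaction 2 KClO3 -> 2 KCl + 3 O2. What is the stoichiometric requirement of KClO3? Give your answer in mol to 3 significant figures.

n(O2) = 164.0 mol
n(KClO3) = (2/3) × 164.0 = 109.3 mol

109 mol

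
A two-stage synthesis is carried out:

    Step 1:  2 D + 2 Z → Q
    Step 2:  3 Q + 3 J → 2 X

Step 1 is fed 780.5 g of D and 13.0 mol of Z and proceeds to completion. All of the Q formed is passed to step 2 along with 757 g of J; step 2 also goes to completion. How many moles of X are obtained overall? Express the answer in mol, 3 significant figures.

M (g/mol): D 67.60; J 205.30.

Step 1:
n(D) = 780.5 / 67.60 = 11.55 mol
n(Z) = 13.00 mol
n/ν for D = 11.55/2 = 5.775
n/ν for Z = 13.00/2 = 6.500
Smallest n/ν is D → limiting reagent.
n(Q) produced = (1/2) × 11.55 = 5.775 mol
Step 2:
n(Q) available = 5.775 mol
n(J) = 757.0 / 205.30 = 3.687 mol
n/ν for Q = 5.775/3 = 1.925
n/ν for J = 3.687/3 = 1.229
Smallest n/ν is J → limiting reagent.
n(X) = (2/3) × 3.687 = 2.458 mol

2.46 mol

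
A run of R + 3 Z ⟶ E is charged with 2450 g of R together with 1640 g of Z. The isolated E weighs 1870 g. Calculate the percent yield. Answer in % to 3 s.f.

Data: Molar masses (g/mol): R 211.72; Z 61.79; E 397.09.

n(R) = 2450 / 211.72 = 11.57 mol
n(Z) = 1640 / 61.79 = 26.54 mol
n/ν → R: 11.57, Z: 8.847; Z is limiting.
theoretical n(E) = (1/3) × 26.54 = 8.847 mol → 3513 g
% yield = 1870 / 3513 × 100 = 53.23 %

53.2 %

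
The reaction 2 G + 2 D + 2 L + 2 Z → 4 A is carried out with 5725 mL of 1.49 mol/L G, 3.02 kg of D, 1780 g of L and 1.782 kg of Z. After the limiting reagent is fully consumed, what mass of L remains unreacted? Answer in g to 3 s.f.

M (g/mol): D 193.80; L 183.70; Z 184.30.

213 g

n(G) = 1.49 × 5725/1000 = 8.530 mol
n(D) = 3.020×1000 / 193.80 = 15.58 mol
n(L) = 1780 / 183.70 = 9.690 mol
n(Z) = 1.782×1000 / 184.30 = 9.669 mol
n/ν for G = 8.530/2 = 4.265
n/ν for D = 15.58/2 = 7.790
n/ν for L = 9.690/2 = 4.845
n/ν for Z = 9.669/2 = 4.835
Smallest n/ν is G → limiting reagent.
L consumed = (2/2) × 8.530 = 8.530 mol
L remaining = 9.690 − 8.530 = 1.160 mol
mass = 1.160 × 183.70 = 213.1 g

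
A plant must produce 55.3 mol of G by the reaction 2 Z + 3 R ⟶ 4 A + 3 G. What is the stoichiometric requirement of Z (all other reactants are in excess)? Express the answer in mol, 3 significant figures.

36.9 mol

n(G) = 55.30 mol
n(Z) = (2/3) × 55.30 = 36.87 mol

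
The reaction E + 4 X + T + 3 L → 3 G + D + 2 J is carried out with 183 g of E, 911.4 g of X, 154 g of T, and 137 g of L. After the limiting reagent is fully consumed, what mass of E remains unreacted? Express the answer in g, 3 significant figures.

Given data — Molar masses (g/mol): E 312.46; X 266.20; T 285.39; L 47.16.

n(E) = 183.0 / 312.46 = 0.5857 mol
n(X) = 911.4 / 266.20 = 3.424 mol
n(T) = 154.0 / 285.39 = 0.5396 mol
n(L) = 137.0 / 47.16 = 2.905 mol
n/ν for E = 0.5857/1 = 0.5857
n/ν for X = 3.424/4 = 0.8560
n/ν for T = 0.5396/1 = 0.5396
n/ν for L = 2.905/3 = 0.9683
Smallest n/ν is T → limiting reagent.
E consumed = (1/1) × 0.5396 = 0.5396 mol
E remaining = 0.5857 − 0.5396 = 0.04610 mol
mass = 0.04610 × 312.46 = 14.40 g

14.4 g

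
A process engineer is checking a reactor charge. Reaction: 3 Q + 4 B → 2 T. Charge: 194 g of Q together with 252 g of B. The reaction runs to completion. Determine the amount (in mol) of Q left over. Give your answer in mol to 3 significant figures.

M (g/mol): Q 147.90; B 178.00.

0.250 mol

n(Q) = 194.0 / 147.90 = 1.312 mol
n(B) = 252.0 / 178.00 = 1.416 mol
n/ν for Q = 1.312/3 = 0.4373
n/ν for B = 1.416/4 = 0.3540
Smallest n/ν is B → limiting reagent.
Q consumed = (3/4) × 1.416 = 1.062 mol
Q remaining = 1.312 − 1.062 = 0.2500 mol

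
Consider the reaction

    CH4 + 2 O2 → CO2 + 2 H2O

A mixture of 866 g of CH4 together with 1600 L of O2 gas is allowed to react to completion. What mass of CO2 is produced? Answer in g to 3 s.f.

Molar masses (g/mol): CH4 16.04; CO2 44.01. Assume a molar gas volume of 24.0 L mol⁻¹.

1470 g

n(CH4) = 866.0 / 16.04 = 53.99 mol
n(O2) = 1600 / 24.0 = 66.67 mol
n/ν for CH4 = 53.99/1 = 53.99
n/ν for O2 = 66.67/2 = 33.34
Smallest n/ν is O2 → limiting reagent.
n(CO2) = (1/2) × 66.67 = 33.34 mol
mass = 33.34 × 44.01 = 1467 g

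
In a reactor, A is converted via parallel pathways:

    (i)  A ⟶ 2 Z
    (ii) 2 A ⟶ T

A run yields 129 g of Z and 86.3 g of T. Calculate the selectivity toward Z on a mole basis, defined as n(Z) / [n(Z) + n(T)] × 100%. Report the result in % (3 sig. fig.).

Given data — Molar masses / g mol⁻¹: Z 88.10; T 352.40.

85.7 %

n(Z) = 129 / 88.10 = 1.464 mol
n(T) = 86.3 / 352.40 = 0.2449 mol
selectivity = 1.464/(1.464+0.2449) × 100 = 85.67 %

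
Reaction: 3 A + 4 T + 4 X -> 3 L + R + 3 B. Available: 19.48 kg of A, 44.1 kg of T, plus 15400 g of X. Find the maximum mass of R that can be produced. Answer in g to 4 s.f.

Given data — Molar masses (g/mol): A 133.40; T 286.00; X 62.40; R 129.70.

n(A) = 19.48×1000 / 133.40 = 146.0 mol
n(T) = 44.10×1000 / 286.00 = 154.2 mol
n(X) = 15400 / 62.40 = 246.8 mol
n/ν for A = 146.0/3 = 48.67
n/ν for T = 154.2/4 = 38.55
n/ν for X = 246.8/4 = 61.70
Smallest n/ν is T → limiting reagent.
n(R) = (1/4) × 154.2 = 38.55 mol
mass = 38.55 × 129.70 = 5000 g

5000 g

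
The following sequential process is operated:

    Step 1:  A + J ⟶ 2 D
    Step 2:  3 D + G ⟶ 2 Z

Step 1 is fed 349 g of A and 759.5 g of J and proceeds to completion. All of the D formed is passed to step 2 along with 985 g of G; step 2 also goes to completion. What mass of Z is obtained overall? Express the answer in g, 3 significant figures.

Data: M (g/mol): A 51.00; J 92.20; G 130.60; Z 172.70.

Step 1:
n(A) = 349.0 / 51.00 = 6.843 mol
n(J) = 759.5 / 92.20 = 8.238 mol
n/ν for A = 6.843/1 = 6.843
n/ν for J = 8.238/1 = 8.238
Smallest n/ν is A → limiting reagent.
n(D) produced = (2/1) × 6.843 = 13.69 mol
Step 2:
n(D) available = 13.69 mol
n(G) = 985.0 / 130.60 = 7.542 mol
n/ν for D = 13.69/3 = 4.563
n/ν for G = 7.542/1 = 7.542
Smallest n/ν is D → limiting reagent.
n(Z) = (2/3) × 13.69 = 9.127 mol
mass = 9.127 × 172.70 = 1576 g

1580 g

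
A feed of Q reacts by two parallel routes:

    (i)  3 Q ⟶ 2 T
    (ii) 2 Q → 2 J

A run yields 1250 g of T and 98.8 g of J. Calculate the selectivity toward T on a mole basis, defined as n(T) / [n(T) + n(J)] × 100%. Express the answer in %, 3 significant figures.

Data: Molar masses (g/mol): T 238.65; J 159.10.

89.4 %

n(T) = 1250 / 238.65 = 5.238 mol
n(J) = 98.8 / 159.10 = 0.6210 mol
selectivity = 5.238/(5.238+0.6210) × 100 = 89.40 %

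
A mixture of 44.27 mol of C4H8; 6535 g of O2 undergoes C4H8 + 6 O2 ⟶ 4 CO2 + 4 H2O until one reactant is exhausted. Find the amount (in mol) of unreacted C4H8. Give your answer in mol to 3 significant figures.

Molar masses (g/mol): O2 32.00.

10.2 mol

n(C4H8) = 44.27 mol
n(O2) = 6535 / 32.00 = 204.2 mol
n/ν for C4H8 = 44.27/1 = 44.27
n/ν for O2 = 204.2/6 = 34.03
Smallest n/ν is O2 → limiting reagent.
C4H8 consumed = (1/6) × 204.2 = 34.03 mol
C4H8 remaining = 44.27 − 34.03 = 10.24 mol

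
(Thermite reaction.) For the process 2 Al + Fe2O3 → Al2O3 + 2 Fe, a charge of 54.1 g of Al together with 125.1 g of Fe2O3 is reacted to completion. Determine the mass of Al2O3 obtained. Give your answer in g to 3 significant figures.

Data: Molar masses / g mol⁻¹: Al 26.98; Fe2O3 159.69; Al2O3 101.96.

79.9 g

n(Al) = 54.10 / 26.98 = 2.005 mol
n(Fe2O3) = 125.1 / 159.69 = 0.7834 mol
n/ν for Al = 2.005/2 = 1.003
n/ν for Fe2O3 = 0.7834/1 = 0.7834
Smallest n/ν is Fe2O3 → limiting reagent.
n(Al2O3) = (1/1) × 0.7834 = 0.7834 mol
mass = 0.7834 × 101.96 = 79.88 g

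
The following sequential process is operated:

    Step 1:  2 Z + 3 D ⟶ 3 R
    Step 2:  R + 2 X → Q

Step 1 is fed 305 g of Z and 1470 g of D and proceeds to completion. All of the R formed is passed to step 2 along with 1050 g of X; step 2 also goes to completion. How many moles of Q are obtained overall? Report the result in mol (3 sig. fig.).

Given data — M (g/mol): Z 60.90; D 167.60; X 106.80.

Step 1:
n(Z) = 305.0 / 60.90 = 5.008 mol
n(D) = 1470 / 167.60 = 8.771 mol
n/ν → Z: 2.504, D: 2.924; Z is limiting.
n(R) produced = (3/2) × 5.008 = 7.512 mol
Step 2:
n(R) available = 7.512 mol
n(X) = 1050 / 106.80 = 9.831 mol
n/ν → R: 7.512, X: 4.916; X is limiting.
n(Q) = (1/2) × 9.831 = 4.916 mol

4.92 mol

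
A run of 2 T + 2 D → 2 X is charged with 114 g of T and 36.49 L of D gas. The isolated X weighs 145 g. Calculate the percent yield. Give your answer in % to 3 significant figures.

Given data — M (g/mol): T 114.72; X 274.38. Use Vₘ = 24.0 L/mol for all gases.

n(T) = 114.0 / 114.72 = 0.9937 mol
n(D) = 36.49 / 24.0 = 1.520 mol
n/ν for T = 0.9937/2 = 0.4969
n/ν for D = 1.520/2 = 0.7600
Smallest n/ν is T → limiting reagent.
theoretical n(X) = (2/2) × 0.9937 = 0.9937 mol → 272.7 g
% yield = 145 / 272.7 × 100 = 53.17 %

53.2 %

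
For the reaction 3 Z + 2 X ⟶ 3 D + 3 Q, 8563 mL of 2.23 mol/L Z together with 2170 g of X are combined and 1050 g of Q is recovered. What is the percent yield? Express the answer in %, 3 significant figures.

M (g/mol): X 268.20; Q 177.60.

n(Z) = 2.23 × 8563/1000 = 19.10 mol
n(X) = 2170 / 268.20 = 8.091 mol
n/ν → Z: 6.367, X: 4.046; X is limiting.
theoretical n(Q) = (3/2) × 8.091 = 12.14 mol → 2156 g
% yield = 1050 / 2156 × 100 = 48.70 %

48.7 %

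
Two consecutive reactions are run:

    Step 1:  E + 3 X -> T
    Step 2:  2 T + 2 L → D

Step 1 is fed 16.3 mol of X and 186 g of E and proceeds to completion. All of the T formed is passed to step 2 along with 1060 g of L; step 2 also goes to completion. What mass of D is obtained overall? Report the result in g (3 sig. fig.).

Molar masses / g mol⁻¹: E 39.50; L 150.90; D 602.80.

Step 1:
n(X) = 16.30 mol
n(E) = 186.0 / 39.50 = 4.709 mol
n/ν for X = 16.30/3 = 5.433
n/ν for E = 4.709/1 = 4.709
Smallest n/ν is E → limiting reagent.
n(T) produced = (1/1) × 4.709 = 4.709 mol
Step 2:
n(T) available = 4.709 mol
n(L) = 1060 / 150.90 = 7.025 mol
n/ν for T = 4.709/2 = 2.355
n/ν for L = 7.025/2 = 3.513
Smallest n/ν is T → limiting reagent.
n(D) = (1/2) × 4.709 = 2.355 mol
mass = 2.355 × 602.80 = 1420 g

1420 g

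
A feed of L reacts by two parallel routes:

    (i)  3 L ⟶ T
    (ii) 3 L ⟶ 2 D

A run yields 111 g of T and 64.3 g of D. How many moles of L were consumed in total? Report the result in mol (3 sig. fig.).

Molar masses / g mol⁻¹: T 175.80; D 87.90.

n(T) = 111 / 175.80 = 0.6314 mol
n(D) = 64.3 / 87.90 = 0.7315 mol
n(L) via (i) = (3/1)×0.6314 = 1.894 mol
n(L) via (ii) = (3/2)×0.7315 = 1.097 mol
total n(L) = 1.894 + 1.097 = 2.991 mol

2.99 mol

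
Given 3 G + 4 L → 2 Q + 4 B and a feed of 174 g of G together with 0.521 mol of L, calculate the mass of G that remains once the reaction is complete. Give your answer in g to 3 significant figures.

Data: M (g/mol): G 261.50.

71.8 g

n(G) = 174.0 / 261.50 = 0.6654 mol
n(L) = 0.5210 mol
n/ν for G = 0.6654/3 = 0.2218
n/ν for L = 0.5210/4 = 0.1303
Smallest n/ν is L → limiting reagent.
G consumed = (3/4) × 0.5210 = 0.3908 mol
G remaining = 0.6654 − 0.3908 = 0.2746 mol
mass = 0.2746 × 261.50 = 71.81 g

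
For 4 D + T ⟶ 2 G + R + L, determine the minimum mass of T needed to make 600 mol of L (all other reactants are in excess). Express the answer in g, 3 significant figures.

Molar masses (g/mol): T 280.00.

n(L) = 600.0 mol
n(T) = (1/1) × 600.0 = 600.0 mol
mass = 600.0 × 280.00 = 168000 g

168000 g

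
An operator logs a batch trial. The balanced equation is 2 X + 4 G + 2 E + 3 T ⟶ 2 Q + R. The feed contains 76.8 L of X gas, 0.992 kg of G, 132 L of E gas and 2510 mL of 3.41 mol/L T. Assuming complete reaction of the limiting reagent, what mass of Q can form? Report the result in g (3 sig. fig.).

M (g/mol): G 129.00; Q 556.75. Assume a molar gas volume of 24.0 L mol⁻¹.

1780 g

n(X) = 76.80 / 24.0 = 3.200 mol
n(G) = 0.9920×1000 / 129.00 = 7.690 mol
n(E) = 132.0 / 24.0 = 5.500 mol
n(T) = 3.41 × 2510/1000 = 8.559 mol
n/ν for X = 3.200/2 = 1.600
n/ν for G = 7.690/4 = 1.923
n/ν for E = 5.500/2 = 2.750
n/ν for T = 8.559/3 = 2.853
Smallest n/ν is X → limiting reagent.
n(Q) = (2/2) × 3.200 = 3.200 mol
mass = 3.200 × 556.75 = 1782 g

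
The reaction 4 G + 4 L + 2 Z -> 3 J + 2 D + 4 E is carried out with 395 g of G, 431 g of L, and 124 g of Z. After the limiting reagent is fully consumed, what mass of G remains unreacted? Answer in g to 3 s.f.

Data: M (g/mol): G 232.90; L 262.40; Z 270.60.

182 g

n(G) = 395.0 / 232.90 = 1.696 mol
n(L) = 431.0 / 262.40 = 1.643 mol
n(Z) = 124.0 / 270.60 = 0.4582 mol
n/ν for G = 1.696/4 = 0.4240
n/ν for L = 1.643/4 = 0.4108
n/ν for Z = 0.4582/2 = 0.2291
Smallest n/ν is Z → limiting reagent.
G consumed = (4/2) × 0.4582 = 0.9164 mol
G remaining = 1.696 − 0.9164 = 0.7796 mol
mass = 0.7796 × 232.90 = 181.6 g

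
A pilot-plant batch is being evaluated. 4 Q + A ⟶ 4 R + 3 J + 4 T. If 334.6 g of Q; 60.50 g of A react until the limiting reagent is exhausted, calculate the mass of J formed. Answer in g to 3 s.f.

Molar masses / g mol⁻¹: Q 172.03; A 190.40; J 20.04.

19.1 g

n(Q) = 334.6 / 172.03 = 1.945 mol
n(A) = 60.50 / 190.40 = 0.3178 mol
n/ν for Q = 1.945/4 = 0.4863
n/ν for A = 0.3178/1 = 0.3178
Smallest n/ν is A → limiting reagent.
n(J) = (3/1) × 0.3178 = 0.9534 mol
mass = 0.9534 × 20.04 = 19.11 g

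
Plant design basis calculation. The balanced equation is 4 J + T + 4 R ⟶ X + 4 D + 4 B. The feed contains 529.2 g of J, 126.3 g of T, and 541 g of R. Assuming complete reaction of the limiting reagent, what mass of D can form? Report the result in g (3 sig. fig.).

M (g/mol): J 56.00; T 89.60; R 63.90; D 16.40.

92.5 g

n(J) = 529.2 / 56.00 = 9.450 mol
n(T) = 126.3 / 89.60 = 1.410 mol
n(R) = 541.0 / 63.90 = 8.466 mol
n/ν for J = 9.450/4 = 2.363
n/ν for T = 1.410/1 = 1.410
n/ν for R = 8.466/4 = 2.117
Smallest n/ν is T → limiting reagent.
n(D) = (4/1) × 1.410 = 5.640 mol
mass = 5.640 × 16.40 = 92.50 g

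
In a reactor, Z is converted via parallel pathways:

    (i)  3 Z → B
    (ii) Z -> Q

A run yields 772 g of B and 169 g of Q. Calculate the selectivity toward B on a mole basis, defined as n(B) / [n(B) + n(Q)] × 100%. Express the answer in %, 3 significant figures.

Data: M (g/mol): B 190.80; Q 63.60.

60.4 %

n(B) = 772 / 190.80 = 4.046 mol
n(Q) = 169 / 63.60 = 2.657 mol
selectivity = 4.046/(4.046+2.657) × 100 = 60.36 %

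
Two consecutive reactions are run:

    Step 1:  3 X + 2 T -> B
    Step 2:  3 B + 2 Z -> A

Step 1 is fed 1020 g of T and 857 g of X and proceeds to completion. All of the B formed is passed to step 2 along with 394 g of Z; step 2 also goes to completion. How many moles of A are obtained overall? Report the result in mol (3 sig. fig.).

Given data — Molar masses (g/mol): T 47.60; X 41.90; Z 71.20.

Step 1:
n(T) = 1020 / 47.60 = 21.43 mol
n(X) = 857.0 / 41.90 = 20.45 mol
n/ν → T: 10.72, X: 6.817; X is limiting.
n(B) produced = (1/3) × 20.45 = 6.817 mol
Step 2:
n(B) available = 6.817 mol
n(Z) = 394.0 / 71.20 = 5.534 mol
n/ν → B: 2.272, Z: 2.767; B is limiting.
n(A) = (1/3) × 6.817 = 2.272 mol

2.27 mol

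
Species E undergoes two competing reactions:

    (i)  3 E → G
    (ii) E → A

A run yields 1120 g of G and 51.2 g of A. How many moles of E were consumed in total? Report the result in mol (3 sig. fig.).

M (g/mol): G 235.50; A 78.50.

n(G) = 1120 / 235.50 = 4.756 mol
n(A) = 51.2 / 78.50 = 0.6522 mol
n(E) via (i) = (3/1)×4.756 = 14.27 mol
n(E) via (ii) = (1/1)×0.6522 = 0.6522 mol
total n(E) = 14.27 + 0.6522 = 14.92 mol

14.9 mol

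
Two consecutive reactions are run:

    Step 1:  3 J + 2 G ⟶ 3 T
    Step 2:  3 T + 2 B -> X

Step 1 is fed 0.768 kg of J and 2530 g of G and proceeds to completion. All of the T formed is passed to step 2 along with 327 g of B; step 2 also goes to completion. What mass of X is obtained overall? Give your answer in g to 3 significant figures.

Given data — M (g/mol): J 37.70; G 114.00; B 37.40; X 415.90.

1820 g

Step 1:
n(J) = 0.7680×1000 / 37.70 = 20.37 mol
n(G) = 2530 / 114.00 = 22.19 mol
n/ν for J = 20.37/3 = 6.790
n/ν for G = 22.19/2 = 11.10
Smallest n/ν is J → limiting reagent.
n(T) produced = (3/3) × 20.37 = 20.37 mol
Step 2:
n(T) available = 20.37 mol
n(B) = 327.0 / 37.40 = 8.743 mol
n/ν for T = 20.37/3 = 6.790
n/ν for B = 8.743/2 = 4.372
Smallest n/ν is B → limiting reagent.
n(X) = (1/2) × 8.743 = 4.372 mol
mass = 4.372 × 415.90 = 1818 g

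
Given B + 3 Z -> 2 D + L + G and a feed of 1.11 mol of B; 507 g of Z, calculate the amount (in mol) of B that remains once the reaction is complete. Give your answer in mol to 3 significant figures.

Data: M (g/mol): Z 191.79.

0.229 mol

n(B) = 1.110 mol
n(Z) = 507.0 / 191.79 = 2.644 mol
n/ν for B = 1.110/1 = 1.110
n/ν for Z = 2.644/3 = 0.8813
Smallest n/ν is Z → limiting reagent.
B consumed = (1/3) × 2.644 = 0.8813 mol
B remaining = 1.110 − 0.8813 = 0.2287 mol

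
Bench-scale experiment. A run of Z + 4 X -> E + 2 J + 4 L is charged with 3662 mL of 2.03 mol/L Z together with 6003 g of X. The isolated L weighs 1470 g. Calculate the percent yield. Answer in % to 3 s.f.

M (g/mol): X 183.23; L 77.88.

63.5 %

n(Z) = 2.03 × 3662/1000 = 7.434 mol
n(X) = 6003 / 183.23 = 32.76 mol
n/ν for Z = 7.434/1 = 7.434
n/ν for X = 32.76/4 = 8.190
Smallest n/ν is Z → limiting reagent.
theoretical n(L) = (4/1) × 7.434 = 29.74 mol → 2316 g
% yield = 1470 / 2316 × 100 = 63.47 %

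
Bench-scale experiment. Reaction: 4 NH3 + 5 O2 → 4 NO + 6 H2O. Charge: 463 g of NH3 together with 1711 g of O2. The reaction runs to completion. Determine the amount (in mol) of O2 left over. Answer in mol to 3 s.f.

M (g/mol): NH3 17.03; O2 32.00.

n(NH3) = 463.0 / 17.03 = 27.19 mol
n(O2) = 1711 / 32.00 = 53.47 mol
n/ν → NH3: 6.798, O2: 10.69; NH3 is limiting.
O2 consumed = (5/4) × 27.19 = 33.99 mol
O2 remaining = 53.47 − 33.99 = 19.48 mol

19.5 mol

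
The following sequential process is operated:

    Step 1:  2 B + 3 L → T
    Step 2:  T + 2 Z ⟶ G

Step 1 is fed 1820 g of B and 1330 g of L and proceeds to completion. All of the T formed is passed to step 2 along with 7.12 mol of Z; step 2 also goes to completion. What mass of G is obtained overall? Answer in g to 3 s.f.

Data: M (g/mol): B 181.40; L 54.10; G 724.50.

Step 1:
n(B) = 1820 / 181.40 = 10.03 mol
n(L) = 1330 / 54.10 = 24.58 mol
n/ν for B = 10.03/2 = 5.015
n/ν for L = 24.58/3 = 8.193
Smallest n/ν is B → limiting reagent.
n(T) produced = (1/2) × 10.03 = 5.015 mol
Step 2:
n(T) available = 5.015 mol
n(Z) = 7.120 mol
n/ν for T = 5.015/1 = 5.015
n/ν for Z = 7.120/2 = 3.560
Smallest n/ν is Z → limiting reagent.
n(G) = (1/2) × 7.120 = 3.560 mol
mass = 3.560 × 724.50 = 2579 g

2580 g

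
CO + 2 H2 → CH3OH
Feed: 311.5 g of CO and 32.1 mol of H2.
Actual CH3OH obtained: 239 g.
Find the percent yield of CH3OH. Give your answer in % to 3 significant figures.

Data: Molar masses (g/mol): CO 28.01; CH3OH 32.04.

67.1 %

n(CO) = 311.5 / 28.01 = 11.12 mol
n(H2) = 32.10 mol
n/ν for CO = 11.12/1 = 11.12
n/ν for H2 = 32.10/2 = 16.05
Smallest n/ν is CO → limiting reagent.
theoretical n(CH3OH) = (1/1) × 11.12 = 11.12 mol → 356.3 g
% yield = 239 / 356.3 × 100 = 67.08 %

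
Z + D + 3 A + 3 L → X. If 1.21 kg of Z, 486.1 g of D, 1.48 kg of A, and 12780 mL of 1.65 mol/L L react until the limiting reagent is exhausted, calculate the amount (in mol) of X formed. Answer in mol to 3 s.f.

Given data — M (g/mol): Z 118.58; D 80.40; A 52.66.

n(Z) = 1.210×1000 / 118.58 = 10.20 mol
n(D) = 486.1 / 80.40 = 6.046 mol
n(A) = 1.480×1000 / 52.66 = 28.10 mol
n(L) = 1.65 × 12780/1000 = 21.09 mol
n/ν for Z = 10.20/1 = 10.20
n/ν for D = 6.046/1 = 6.046
n/ν for A = 28.10/3 = 9.367
n/ν for L = 21.09/3 = 7.030
Smallest n/ν is D → limiting reagent.
n(X) = (1/1) × 6.046 = 6.046 mol

6.05 mol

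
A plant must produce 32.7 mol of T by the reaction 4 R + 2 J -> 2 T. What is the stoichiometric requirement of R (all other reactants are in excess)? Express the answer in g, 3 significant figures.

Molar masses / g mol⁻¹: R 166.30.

n(T) = 32.70 mol
n(R) = (4/2) × 32.70 = 65.40 mol
mass = 65.40 × 166.30 = 10880 g

10900 g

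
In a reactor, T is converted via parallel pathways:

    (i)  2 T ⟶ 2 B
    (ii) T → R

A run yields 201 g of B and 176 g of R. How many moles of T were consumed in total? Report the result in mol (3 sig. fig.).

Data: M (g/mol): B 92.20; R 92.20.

4.09 mol

n(B) = 201 / 92.20 = 2.180 mol
n(R) = 176 / 92.20 = 1.909 mol
n(T) via (i) = (2/2)×2.180 = 2.180 mol
n(T) via (ii) = (1/1)×1.909 = 1.909 mol
total n(T) = 2.180 + 1.909 = 4.089 mol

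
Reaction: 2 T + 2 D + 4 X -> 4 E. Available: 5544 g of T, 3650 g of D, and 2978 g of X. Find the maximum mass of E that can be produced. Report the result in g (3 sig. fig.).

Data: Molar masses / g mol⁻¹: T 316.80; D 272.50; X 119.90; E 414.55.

n(T) = 5544 / 316.80 = 17.50 mol
n(D) = 3650 / 272.50 = 13.39 mol
n(X) = 2978 / 119.90 = 24.84 mol
n/ν → T: 8.750, D: 6.695, X: 6.210; X is limiting.
n(E) = (4/4) × 24.84 = 24.84 mol
mass = 24.84 × 414.55 = 10300 g

10300 g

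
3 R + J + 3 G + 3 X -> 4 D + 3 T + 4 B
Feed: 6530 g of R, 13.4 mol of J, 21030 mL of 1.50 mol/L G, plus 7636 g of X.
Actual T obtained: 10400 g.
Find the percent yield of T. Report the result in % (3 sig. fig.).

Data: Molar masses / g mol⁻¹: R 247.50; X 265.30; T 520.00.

75.8 %

n(R) = 6530 / 247.50 = 26.38 mol
n(J) = 13.40 mol
n(G) = 1.50 × 21030/1000 = 31.55 mol
n(X) = 7636 / 265.30 = 28.78 mol
n/ν for R = 26.38/3 = 8.793
n/ν for J = 13.40/1 = 13.40
n/ν for G = 31.55/3 = 10.52
n/ν for X = 28.78/3 = 9.593
Smallest n/ν is R → limiting reagent.
theoretical n(T) = (3/3) × 26.38 = 26.38 mol → 13720 g
% yield = 10400 / 13720 × 100 = 75.80 %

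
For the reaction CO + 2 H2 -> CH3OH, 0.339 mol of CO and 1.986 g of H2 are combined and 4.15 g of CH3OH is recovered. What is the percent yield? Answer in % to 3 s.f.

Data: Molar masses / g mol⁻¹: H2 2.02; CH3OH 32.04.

n(CO) = 0.3390 mol
n(H2) = 1.986 / 2.02 = 0.9832 mol
n/ν for CO = 0.3390/1 = 0.3390
n/ν for H2 = 0.9832/2 = 0.4916
Smallest n/ν is CO → limiting reagent.
theoretical n(CH3OH) = (1/1) × 0.3390 = 0.3390 mol → 10.86 g
% yield = 4.15 / 10.86 × 100 = 38.21 %

38.2 %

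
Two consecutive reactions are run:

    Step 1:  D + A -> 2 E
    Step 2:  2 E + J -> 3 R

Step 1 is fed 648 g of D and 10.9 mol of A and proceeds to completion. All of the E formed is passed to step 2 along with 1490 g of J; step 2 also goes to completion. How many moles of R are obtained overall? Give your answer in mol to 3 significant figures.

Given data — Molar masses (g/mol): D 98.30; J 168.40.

19.8 mol

Step 1:
n(D) = 648.0 / 98.30 = 6.592 mol
n(A) = 10.90 mol
n/ν → D: 6.592, A: 10.90; D is limiting.
n(E) produced = (2/1) × 6.592 = 13.18 mol
Step 2:
n(E) available = 13.18 mol
n(J) = 1490 / 168.40 = 8.848 mol
n/ν → E: 6.590, J: 8.848; E is limiting.
n(R) = (3/2) × 13.18 = 19.77 mol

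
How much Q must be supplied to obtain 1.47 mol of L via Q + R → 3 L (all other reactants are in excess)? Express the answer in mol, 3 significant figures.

n(L) = 1.470 mol
n(Q) = (1/3) × 1.470 = 0.4900 mol

0.490 mol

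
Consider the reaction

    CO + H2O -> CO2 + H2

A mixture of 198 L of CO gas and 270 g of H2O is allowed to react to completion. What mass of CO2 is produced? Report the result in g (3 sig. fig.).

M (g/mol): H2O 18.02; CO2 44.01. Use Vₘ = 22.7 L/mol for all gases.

384 g

n(CO) = 198.0 / 22.7 = 8.722 mol
n(H2O) = 270.0 / 18.02 = 14.98 mol
n/ν for CO = 8.722/1 = 8.722
n/ν for H2O = 14.98/1 = 14.98
Smallest n/ν is CO → limiting reagent.
n(CO2) = (1/1) × 8.722 = 8.722 mol
mass = 8.722 × 44.01 = 383.9 g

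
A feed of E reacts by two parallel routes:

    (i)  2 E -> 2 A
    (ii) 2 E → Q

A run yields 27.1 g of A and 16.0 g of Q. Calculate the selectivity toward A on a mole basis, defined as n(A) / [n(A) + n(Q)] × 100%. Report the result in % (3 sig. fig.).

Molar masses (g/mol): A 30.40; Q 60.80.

n(A) = 27.1 / 30.40 = 0.8914 mol
n(Q) = 16.0 / 60.80 = 0.2632 mol
selectivity = 0.8914/(0.8914+0.2632) × 100 = 77.20 %

77.2 %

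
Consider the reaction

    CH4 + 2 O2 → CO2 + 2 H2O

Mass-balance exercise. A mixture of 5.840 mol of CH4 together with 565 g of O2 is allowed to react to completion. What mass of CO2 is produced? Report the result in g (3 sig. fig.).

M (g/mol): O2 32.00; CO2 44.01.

257 g

n(CH4) = 5.840 mol
n(O2) = 565.0 / 32.00 = 17.66 mol
n/ν for CH4 = 5.840/1 = 5.840
n/ν for O2 = 17.66/2 = 8.830
Smallest n/ν is CH4 → limiting reagent.
n(CO2) = (1/1) × 5.840 = 5.840 mol
mass = 5.840 × 44.01 = 257.0 g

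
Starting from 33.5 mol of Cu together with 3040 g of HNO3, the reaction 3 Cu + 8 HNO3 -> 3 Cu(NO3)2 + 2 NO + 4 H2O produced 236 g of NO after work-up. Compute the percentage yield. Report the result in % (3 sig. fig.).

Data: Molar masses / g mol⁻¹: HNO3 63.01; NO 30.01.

65.2 %

n(Cu) = 33.50 mol
n(HNO3) = 3040 / 63.01 = 48.25 mol
n/ν for Cu = 33.50/3 = 11.17
n/ν for HNO3 = 48.25/8 = 6.031
Smallest n/ν is HNO3 → limiting reagent.
theoretical n(NO) = (2/8) × 48.25 = 12.06 mol → 361.9 g
% yield = 236 / 361.9 × 100 = 65.21 %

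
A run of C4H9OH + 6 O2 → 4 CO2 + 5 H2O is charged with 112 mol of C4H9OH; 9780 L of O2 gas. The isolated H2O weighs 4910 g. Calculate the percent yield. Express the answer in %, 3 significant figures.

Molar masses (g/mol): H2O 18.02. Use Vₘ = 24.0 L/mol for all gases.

80.2 %

n(C4H9OH) = 112.0 mol
n(O2) = 9780 / 24.0 = 407.5 mol
n/ν → C4H9OH: 112.0, O2: 67.92; O2 is limiting.
theoretical n(H2O) = (5/6) × 407.5 = 339.6 mol → 6120 g
% yield = 4910 / 6120 × 100 = 80.23 %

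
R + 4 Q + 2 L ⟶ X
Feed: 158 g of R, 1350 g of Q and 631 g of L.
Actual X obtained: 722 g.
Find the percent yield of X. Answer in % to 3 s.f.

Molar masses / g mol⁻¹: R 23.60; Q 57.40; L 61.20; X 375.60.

37.3 %

n(R) = 158.0 / 23.60 = 6.695 mol
n(Q) = 1350 / 57.40 = 23.52 mol
n(L) = 631.0 / 61.20 = 10.31 mol
n/ν for R = 6.695/1 = 6.695
n/ν for Q = 23.52/4 = 5.880
n/ν for L = 10.31/2 = 5.155
Smallest n/ν is L → limiting reagent.
theoretical n(X) = (1/2) × 10.31 = 5.155 mol → 1936 g
% yield = 722 / 1936 × 100 = 37.29 %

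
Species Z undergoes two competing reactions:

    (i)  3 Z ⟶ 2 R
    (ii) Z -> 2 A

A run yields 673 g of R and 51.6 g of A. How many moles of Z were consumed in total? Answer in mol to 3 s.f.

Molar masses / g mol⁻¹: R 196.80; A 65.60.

n(R) = 673 / 196.80 = 3.420 mol
n(A) = 51.6 / 65.60 = 0.7866 mol
n(Z) via (i) = (3/2)×3.420 = 5.130 mol
n(Z) via (ii) = (1/2)×0.7866 = 0.3933 mol
total n(Z) = 5.130 + 0.3933 = 5.523 mol

5.52 mol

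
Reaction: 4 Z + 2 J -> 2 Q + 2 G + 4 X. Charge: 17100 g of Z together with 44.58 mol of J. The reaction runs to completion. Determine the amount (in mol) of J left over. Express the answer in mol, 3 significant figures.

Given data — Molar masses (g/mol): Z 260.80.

11.8 mol

n(Z) = 17100 / 260.80 = 65.57 mol
n(J) = 44.58 mol
n/ν for Z = 65.57/4 = 16.39
n/ν for J = 44.58/2 = 22.29
Smallest n/ν is Z → limiting reagent.
J consumed = (2/4) × 65.57 = 32.79 mol
J remaining = 44.58 − 32.79 = 11.79 mol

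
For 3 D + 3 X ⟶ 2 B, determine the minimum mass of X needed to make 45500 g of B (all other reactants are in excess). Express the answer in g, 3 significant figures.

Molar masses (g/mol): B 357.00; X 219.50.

42000 g

n(B) = 45500 / 357.00 = 127.5 mol
n(X) = (3/2) × 127.5 = 191.3 mol
mass = 191.3 × 219.50 = 41990 g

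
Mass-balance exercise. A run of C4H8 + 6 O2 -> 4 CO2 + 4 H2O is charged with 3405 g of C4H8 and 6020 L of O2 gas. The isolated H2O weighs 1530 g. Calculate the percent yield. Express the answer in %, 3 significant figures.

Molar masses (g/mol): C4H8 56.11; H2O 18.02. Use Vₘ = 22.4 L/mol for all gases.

n(C4H8) = 3405 / 56.11 = 60.68 mol
n(O2) = 6020 / 22.4 = 268.8 mol
n/ν → C4H8: 60.68, O2: 44.80; O2 is limiting.
theoretical n(H2O) = (4/6) × 268.8 = 179.2 mol → 3229 g
% yield = 1530 / 3229 × 100 = 47.38 %

47.4 %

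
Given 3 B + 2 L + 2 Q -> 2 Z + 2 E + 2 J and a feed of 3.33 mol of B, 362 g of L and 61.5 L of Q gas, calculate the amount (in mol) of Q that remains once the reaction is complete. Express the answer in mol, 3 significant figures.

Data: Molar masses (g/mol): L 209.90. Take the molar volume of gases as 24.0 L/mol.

n(B) = 3.330 mol
n(L) = 362.0 / 209.90 = 1.725 mol
n(Q) = 61.50 / 24.0 = 2.563 mol
n/ν for B = 3.330/3 = 1.110
n/ν for L = 1.725/2 = 0.8625
n/ν for Q = 2.563/2 = 1.282
Smallest n/ν is L → limiting reagent.
Q consumed = (2/2) × 1.725 = 1.725 mol
Q remaining = 2.563 − 1.725 = 0.8380 mol

0.838 mol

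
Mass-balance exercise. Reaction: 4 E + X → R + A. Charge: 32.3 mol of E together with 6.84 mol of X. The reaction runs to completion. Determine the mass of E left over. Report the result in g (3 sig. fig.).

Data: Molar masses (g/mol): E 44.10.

n(E) = 32.30 mol
n(X) = 6.840 mol
n/ν for E = 32.30/4 = 8.075
n/ν for X = 6.840/1 = 6.840
Smallest n/ν is X → limiting reagent.
E consumed = (4/1) × 6.840 = 27.36 mol
E remaining = 32.30 − 27.36 = 4.940 mol
mass = 4.940 × 44.10 = 217.9 g

218 g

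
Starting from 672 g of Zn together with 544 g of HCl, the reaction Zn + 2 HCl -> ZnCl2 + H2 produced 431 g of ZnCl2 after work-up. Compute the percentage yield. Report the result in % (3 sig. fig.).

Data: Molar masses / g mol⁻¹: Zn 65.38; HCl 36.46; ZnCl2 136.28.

n(Zn) = 672.0 / 65.38 = 10.28 mol
n(HCl) = 544.0 / 36.46 = 14.92 mol
n/ν → Zn: 10.28, HCl: 7.460; HCl is limiting.
theoretical n(ZnCl2) = (1/2) × 14.92 = 7.460 mol → 1017 g
% yield = 431 / 1017 × 100 = 42.38 %

42.4 %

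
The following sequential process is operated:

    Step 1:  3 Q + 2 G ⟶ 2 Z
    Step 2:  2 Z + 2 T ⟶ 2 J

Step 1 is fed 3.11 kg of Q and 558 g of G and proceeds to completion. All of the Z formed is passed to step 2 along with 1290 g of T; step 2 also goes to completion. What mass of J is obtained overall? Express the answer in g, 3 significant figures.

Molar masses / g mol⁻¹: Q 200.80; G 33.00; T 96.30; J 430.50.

Step 1:
n(Q) = 3.110×1000 / 200.80 = 15.49 mol
n(G) = 558.0 / 33.00 = 16.91 mol
n/ν → Q: 5.163, G: 8.455; Q is limiting.
n(Z) produced = (2/3) × 15.49 = 10.33 mol
Step 2:
n(Z) available = 10.33 mol
n(T) = 1290 / 96.30 = 13.40 mol
n/ν → Z: 5.165, T: 6.700; Z is limiting.
n(J) = (2/2) × 10.33 = 10.33 mol
mass = 10.33 × 430.50 = 4447 g

4450 g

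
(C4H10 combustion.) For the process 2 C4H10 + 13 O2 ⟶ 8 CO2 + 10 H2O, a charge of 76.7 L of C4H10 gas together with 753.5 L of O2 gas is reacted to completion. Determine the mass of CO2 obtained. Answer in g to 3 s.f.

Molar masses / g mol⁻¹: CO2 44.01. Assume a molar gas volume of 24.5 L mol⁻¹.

551 g

n(C4H10) = 76.70 / 24.5 = 3.131 mol
n(O2) = 753.5 / 24.5 = 30.76 mol
n/ν for C4H10 = 3.131/2 = 1.566
n/ν for O2 = 30.76/13 = 2.366
Smallest n/ν is C4H10 → limiting reagent.
n(CO2) = (8/2) × 3.131 = 12.52 mol
mass = 12.52 × 44.01 = 551.0 g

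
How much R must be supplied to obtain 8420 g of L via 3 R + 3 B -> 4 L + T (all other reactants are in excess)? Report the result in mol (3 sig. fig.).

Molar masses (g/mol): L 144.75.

43.6 mol

n(L) = 8420 / 144.75 = 58.17 mol
n(R) = (3/4) × 58.17 = 43.63 mol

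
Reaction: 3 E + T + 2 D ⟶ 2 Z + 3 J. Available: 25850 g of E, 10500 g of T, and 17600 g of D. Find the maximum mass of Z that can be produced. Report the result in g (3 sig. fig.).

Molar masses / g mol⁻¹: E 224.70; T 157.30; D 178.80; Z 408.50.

n(E) = 25850 / 224.70 = 115.0 mol
n(T) = 10500 / 157.30 = 66.75 mol
n(D) = 17600 / 178.80 = 98.43 mol
n/ν for E = 115.0/3 = 38.33
n/ν for T = 66.75/1 = 66.75
n/ν for D = 98.43/2 = 49.22
Smallest n/ν is E → limiting reagent.
n(Z) = (2/3) × 115.0 = 76.67 mol
mass = 76.67 × 408.50 = 31320 g

31300 g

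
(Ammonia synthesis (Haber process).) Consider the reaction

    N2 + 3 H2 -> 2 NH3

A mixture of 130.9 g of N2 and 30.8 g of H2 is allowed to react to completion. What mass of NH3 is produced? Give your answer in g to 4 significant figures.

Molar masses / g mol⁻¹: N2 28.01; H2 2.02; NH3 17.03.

n(N2) = 130.9 / 28.01 = 4.673 mol
n(H2) = 30.80 / 2.02 = 15.25 mol
n/ν for N2 = 4.673/1 = 4.673
n/ν for H2 = 15.25/3 = 5.083
Smallest n/ν is N2 → limiting reagent.
n(NH3) = (2/1) × 4.673 = 9.346 mol
mass = 9.346 × 17.03 = 159.2 g

159.2 g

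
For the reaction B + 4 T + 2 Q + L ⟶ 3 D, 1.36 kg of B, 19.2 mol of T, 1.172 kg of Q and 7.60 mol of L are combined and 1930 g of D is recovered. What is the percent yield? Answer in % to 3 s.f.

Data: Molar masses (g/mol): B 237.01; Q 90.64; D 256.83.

52.2 %

n(B) = 1.360×1000 / 237.01 = 5.738 mol
n(T) = 19.20 mol
n(Q) = 1.172×1000 / 90.64 = 12.93 mol
n(L) = 7.600 mol
n/ν for B = 5.738/1 = 5.738
n/ν for T = 19.20/4 = 4.800
n/ν for Q = 12.93/2 = 6.465
n/ν for L = 7.600/1 = 7.600
Smallest n/ν is T → limiting reagent.
theoretical n(D) = (3/4) × 19.20 = 14.40 mol → 3698 g
% yield = 1930 / 3698 × 100 = 52.19 %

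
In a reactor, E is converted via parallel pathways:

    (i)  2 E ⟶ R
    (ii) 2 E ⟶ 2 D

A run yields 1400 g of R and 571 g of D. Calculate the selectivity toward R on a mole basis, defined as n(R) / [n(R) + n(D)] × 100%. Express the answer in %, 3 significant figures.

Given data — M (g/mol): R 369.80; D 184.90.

55.1 %

n(R) = 1400 / 369.80 = 3.786 mol
n(D) = 571 / 184.90 = 3.088 mol
selectivity = 3.786/(3.786+3.088) × 100 = 55.08 %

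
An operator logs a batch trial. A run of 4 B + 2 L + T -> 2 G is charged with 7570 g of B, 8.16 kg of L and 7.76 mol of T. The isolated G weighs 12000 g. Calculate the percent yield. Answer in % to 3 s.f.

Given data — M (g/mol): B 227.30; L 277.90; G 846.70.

91.3 %

n(B) = 7570 / 227.30 = 33.30 mol
n(L) = 8.160×1000 / 277.90 = 29.36 mol
n(T) = 7.760 mol
n/ν for B = 33.30/4 = 8.325
n/ν for L = 29.36/2 = 14.68
n/ν for T = 7.760/1 = 7.760
Smallest n/ν is T → limiting reagent.
theoretical n(G) = (2/1) × 7.760 = 15.52 mol → 13140 g
% yield = 12000 / 13140 × 100 = 91.32 %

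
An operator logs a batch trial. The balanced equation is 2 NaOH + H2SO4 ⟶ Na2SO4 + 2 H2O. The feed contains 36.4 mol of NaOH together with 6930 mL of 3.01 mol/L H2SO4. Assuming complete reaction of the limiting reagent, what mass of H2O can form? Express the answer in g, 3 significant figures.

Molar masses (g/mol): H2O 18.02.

656 g

n(NaOH) = 36.40 mol
n(H2SO4) = 3.01 × 6930/1000 = 20.86 mol
n/ν → NaOH: 18.20, H2SO4: 20.86; NaOH is limiting.
n(H2O) = (2/2) × 36.40 = 36.40 mol
mass = 36.40 × 18.02 = 655.9 g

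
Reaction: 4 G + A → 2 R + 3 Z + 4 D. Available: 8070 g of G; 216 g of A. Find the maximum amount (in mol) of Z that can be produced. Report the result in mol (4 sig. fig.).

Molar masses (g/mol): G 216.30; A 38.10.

17.01 mol

n(G) = 8070 / 216.30 = 37.31 mol
n(A) = 216.0 / 38.10 = 5.669 mol
n/ν → G: 9.328, A: 5.669; A is limiting.
n(Z) = (3/1) × 5.669 = 17.01 mol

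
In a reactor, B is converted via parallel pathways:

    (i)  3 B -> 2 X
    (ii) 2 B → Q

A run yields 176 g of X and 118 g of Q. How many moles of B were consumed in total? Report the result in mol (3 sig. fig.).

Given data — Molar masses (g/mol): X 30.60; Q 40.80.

14.4 mol

n(X) = 176 / 30.60 = 5.752 mol
n(Q) = 118 / 40.80 = 2.892 mol
n(B) via (i) = (3/2)×5.752 = 8.628 mol
n(B) via (ii) = (2/1)×2.892 = 5.784 mol
total n(B) = 8.628 + 5.784 = 14.41 mol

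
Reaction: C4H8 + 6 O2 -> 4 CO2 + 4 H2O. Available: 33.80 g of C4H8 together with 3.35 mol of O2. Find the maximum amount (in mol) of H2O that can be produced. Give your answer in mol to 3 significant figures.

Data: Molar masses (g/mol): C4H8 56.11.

n(C4H8) = 33.80 / 56.11 = 0.6024 mol
n(O2) = 3.350 mol
n/ν → C4H8: 0.6024, O2: 0.5583; O2 is limiting.
n(H2O) = (4/6) × 3.350 = 2.233 mol

2.23 mol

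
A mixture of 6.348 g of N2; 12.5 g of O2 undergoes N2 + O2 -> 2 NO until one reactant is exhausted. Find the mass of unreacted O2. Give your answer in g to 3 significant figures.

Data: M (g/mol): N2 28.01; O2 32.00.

n(N2) = 6.348 / 28.01 = 0.2266 mol
n(O2) = 12.50 / 32.00 = 0.3906 mol
n/ν for N2 = 0.2266/1 = 0.2266
n/ν for O2 = 0.3906/1 = 0.3906
Smallest n/ν is N2 → limiting reagent.
O2 consumed = (1/1) × 0.2266 = 0.2266 mol
O2 remaining = 0.3906 − 0.2266 = 0.1640 mol
mass = 0.1640 × 32.00 = 5.248 g

5.25 g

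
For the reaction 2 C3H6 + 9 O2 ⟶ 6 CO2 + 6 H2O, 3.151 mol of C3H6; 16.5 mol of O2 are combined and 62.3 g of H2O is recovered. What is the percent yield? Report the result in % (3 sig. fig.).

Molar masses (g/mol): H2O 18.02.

36.6 %

n(C3H6) = 3.151 mol
n(O2) = 16.50 mol
n/ν for C3H6 = 3.151/2 = 1.576
n/ν for O2 = 16.50/9 = 1.833
Smallest n/ν is C3H6 → limiting reagent.
theoretical n(H2O) = (6/2) × 3.151 = 9.453 mol → 170.3 g
% yield = 62.3 / 170.3 × 100 = 36.58 %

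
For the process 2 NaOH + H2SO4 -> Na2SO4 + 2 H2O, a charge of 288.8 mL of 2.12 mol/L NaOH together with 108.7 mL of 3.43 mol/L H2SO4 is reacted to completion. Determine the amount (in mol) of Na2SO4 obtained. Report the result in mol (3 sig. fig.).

0.306 mol

n(NaOH) = 2.12 × 288.8/1000 = 0.6123 mol
n(H2SO4) = 3.43 × 108.7/1000 = 0.3728 mol
n/ν for NaOH = 0.6123/2 = 0.3062
n/ν for H2SO4 = 0.3728/1 = 0.3728
Smallest n/ν is NaOH → limiting reagent.
n(Na2SO4) = (1/2) × 0.6123 = 0.3062 mol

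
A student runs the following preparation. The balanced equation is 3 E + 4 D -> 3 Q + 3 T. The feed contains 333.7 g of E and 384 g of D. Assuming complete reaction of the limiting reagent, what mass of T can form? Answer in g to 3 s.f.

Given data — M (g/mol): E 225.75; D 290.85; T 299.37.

n(E) = 333.7 / 225.75 = 1.478 mol
n(D) = 384.0 / 290.85 = 1.320 mol
n/ν for E = 1.478/3 = 0.4927
n/ν for D = 1.320/4 = 0.3300
Smallest n/ν is D → limiting reagent.
n(T) = (3/4) × 1.320 = 0.9900 mol
mass = 0.9900 × 299.37 = 296.4 g

296 g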